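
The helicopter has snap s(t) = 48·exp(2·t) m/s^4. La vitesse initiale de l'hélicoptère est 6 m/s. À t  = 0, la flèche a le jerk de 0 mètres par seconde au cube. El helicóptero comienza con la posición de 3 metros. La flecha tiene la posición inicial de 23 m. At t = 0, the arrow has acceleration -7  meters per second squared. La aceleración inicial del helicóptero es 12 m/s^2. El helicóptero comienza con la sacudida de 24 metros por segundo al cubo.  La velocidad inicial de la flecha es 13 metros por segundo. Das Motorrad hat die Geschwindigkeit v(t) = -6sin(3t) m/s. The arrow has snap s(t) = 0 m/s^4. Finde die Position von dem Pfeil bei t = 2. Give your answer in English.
We need to integrate our snap equation s(t) = 0 4 times. Integrating snap and using the initial condition j(0) = 0, we get j(t) = 0. The integral of jerk is acceleration. Using a(0) = -7, we get a(t) = -7. Finding the antiderivative of a(t) and using v(0) = 13: v(t) = 13 - 7·t. Integrating velocity and using the initial condition x(0) = 23, we get x(t) = -7·t^2/2 + 13·t + 23. Using x(t) = -7·t^2/2 + 13·t + 23 and substituting t = 2, we find x = 35.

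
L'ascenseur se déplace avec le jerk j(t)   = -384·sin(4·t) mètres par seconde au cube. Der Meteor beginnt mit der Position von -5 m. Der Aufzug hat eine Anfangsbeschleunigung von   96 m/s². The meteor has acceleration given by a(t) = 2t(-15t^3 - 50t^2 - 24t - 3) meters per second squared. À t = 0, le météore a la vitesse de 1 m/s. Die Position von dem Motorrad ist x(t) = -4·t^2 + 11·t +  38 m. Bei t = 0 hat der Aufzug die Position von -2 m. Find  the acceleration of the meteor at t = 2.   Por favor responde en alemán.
Aus der Gleichung für die Beschleunigung a(t) = 2·t·(-15·t^3 - 50·t^2 - 24·t - 3), setzen wir t = 2 ein und erhalten a = -1484.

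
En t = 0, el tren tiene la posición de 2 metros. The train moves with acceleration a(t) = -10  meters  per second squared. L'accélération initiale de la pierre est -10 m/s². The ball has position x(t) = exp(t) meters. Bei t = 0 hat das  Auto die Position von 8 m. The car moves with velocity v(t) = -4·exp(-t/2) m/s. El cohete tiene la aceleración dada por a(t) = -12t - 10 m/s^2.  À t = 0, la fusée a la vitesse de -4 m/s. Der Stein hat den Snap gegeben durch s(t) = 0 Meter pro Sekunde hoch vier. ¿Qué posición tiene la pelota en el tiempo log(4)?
Tenemos la posición x(t) = exp(t). Sustituyendo t = log(4): x(log(4)) = 4.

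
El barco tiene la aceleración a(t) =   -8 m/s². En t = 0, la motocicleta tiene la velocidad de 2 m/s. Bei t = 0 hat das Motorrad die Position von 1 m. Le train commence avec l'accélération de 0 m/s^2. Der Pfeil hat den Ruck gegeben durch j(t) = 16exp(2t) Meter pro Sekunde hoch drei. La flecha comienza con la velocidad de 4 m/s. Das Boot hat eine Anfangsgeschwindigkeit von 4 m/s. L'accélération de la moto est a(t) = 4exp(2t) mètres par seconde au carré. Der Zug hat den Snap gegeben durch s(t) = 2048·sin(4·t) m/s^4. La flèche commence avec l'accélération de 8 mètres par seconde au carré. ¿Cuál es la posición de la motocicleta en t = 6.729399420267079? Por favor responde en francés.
En partant de l'accélération a(t) = 4·exp(2·t), nous prenons 2 primitives. L'intégrale de l'accélération, avec v(0) = 2, donne la vitesse: v(t) = 2·exp(2·t). En intégrant la vitesse et en utilisant la condition initiale x(0) = 1, nous obtenons x(t) = exp(2·t). En utilisant x(t) = exp(2·t) et en substituant t = 6.729399420267079, nous trouvons x = 699974.259029327.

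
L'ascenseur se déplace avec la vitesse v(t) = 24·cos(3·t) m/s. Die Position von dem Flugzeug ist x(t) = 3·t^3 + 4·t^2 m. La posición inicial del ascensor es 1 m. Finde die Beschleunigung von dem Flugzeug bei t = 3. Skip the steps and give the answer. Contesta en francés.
a(3) = 62.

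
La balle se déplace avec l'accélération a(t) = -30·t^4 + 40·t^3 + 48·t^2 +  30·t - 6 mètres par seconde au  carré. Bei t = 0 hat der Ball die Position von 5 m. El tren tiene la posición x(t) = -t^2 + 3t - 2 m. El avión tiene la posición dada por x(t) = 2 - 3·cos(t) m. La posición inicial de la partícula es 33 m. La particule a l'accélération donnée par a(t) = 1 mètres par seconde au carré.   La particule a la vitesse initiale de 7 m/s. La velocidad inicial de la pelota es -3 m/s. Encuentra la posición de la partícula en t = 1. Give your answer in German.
Ausgehend von der Beschleunigung a(t) = 1, nehmen wir 2 Integrale. Mit ∫a(t)dt und Anwendung von v(0) = 7, finden wir v(t) = t + 7. Durch Integration von der Geschwindigkeit und Verwendung der Anfangsbedingung x(0) = 33, erhalten wir x(t) = t^2/2 + 7·t + 33. Aus der Gleichung für die Position x(t) = t^2/2 + 7·t + 33, setzen wir t = 1 ein und erhalten x = 81/2.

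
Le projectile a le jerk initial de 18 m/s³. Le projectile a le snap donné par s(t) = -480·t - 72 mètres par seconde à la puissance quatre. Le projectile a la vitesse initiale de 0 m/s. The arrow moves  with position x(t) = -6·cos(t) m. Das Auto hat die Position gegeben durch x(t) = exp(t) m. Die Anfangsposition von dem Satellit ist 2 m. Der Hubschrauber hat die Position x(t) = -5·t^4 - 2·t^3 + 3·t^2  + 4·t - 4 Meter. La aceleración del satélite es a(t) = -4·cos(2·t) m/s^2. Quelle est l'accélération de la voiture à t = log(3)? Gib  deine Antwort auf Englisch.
Starting from position x(t) = exp(t), we take 2 derivatives. Taking d/dt of x(t), we find v(t) = exp(t). Taking d/dt of v(t), we find a(t) = exp(t). We have acceleration a(t) = exp(t). Substituting t = log(3): a(log(3)) = 3.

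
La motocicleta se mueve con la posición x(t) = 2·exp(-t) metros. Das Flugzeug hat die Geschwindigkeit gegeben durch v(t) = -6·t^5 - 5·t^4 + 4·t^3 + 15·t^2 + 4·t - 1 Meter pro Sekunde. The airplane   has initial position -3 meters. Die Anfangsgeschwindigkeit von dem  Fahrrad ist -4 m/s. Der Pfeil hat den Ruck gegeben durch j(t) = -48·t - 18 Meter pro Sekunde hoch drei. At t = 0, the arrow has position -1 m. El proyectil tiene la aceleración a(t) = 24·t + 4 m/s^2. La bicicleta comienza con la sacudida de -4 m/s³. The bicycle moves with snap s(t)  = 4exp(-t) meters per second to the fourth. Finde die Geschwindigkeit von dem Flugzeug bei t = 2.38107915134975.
Wir haben die Geschwindigkeit v(t) = -6·t^5 - 5·t^4 + 4·t^3 + 15·t^2 + 4·t - 1. Durch Einsetzen von t = 2.38107915134975: v(2.38107915134975) = -472.372037816895.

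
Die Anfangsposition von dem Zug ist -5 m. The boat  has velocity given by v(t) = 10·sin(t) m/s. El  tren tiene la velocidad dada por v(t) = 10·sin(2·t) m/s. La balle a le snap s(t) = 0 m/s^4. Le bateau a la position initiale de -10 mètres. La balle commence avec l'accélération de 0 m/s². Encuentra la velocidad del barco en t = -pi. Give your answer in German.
Mit v(t) = 10·sin(t) und Einsetzen von t = -pi, finden wir v = 0.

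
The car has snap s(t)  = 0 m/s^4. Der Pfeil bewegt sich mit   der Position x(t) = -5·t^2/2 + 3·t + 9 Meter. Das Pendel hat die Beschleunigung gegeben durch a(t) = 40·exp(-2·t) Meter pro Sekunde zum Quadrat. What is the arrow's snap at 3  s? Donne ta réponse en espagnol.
Debemos derivar nuestra ecuación de la posición x(t) = -5·t^2/2 + 3·t + 9 4 veces. Derivando la posición, obtenemos la velocidad: v(t) = 3 - 5·t. Tomando d/dt de v(t), encontramos a(t) = -5. La derivada de la aceleración da la sacudida: j(t) = 0. Tomando d/dt de j(t), encontramos s(t) = 0. De la ecuación del snap s(t) = 0, sustituimos t = 3 para obtener s = 0.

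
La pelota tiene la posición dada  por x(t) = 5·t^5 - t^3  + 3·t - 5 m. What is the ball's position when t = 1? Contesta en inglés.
Using x(t) = 5·t^5 - t^3 + 3·t - 5 and substituting t = 1, we find x = 2.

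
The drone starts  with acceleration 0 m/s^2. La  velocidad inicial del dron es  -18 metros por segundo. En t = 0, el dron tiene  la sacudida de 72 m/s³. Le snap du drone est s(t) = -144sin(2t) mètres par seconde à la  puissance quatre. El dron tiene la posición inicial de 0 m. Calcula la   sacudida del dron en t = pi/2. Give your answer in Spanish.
Necesitamos integrar nuestra ecuación del snap s(t) = -144·sin(2·t) 1 vez. La antiderivada del snap es la sacudida. Usando j(0) = 72, obtenemos j(t) = 72·cos(2·t). Tenemos la sacudida j(t) = 72·cos(2·t). Sustituyendo t = pi/2: j(pi/2) = -72.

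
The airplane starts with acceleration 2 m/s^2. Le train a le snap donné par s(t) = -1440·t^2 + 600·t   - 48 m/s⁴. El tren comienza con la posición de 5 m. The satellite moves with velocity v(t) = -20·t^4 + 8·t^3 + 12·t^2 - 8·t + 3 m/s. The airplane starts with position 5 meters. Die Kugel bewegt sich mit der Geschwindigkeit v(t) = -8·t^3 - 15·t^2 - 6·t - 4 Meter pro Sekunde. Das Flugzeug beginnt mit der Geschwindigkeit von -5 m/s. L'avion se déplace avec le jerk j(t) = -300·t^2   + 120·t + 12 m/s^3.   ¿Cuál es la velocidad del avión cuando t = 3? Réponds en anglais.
Starting from jerk j(t) = -300·t^2 + 120·t + 12, we take 2 integrals. Finding the antiderivative of j(t) and using a(0) = 2: a(t) = -100·t^3 + 60·t^2 + 12·t + 2. The integral of acceleration is velocity. Using v(0) = -5, we get v(t) = -25·t^4 + 20·t^3 + 6·t^2 + 2·t - 5. We have velocity v(t) = -25·t^4 + 20·t^3 + 6·t^2 + 2·t - 5. Substituting t = 3: v(3) = -1430.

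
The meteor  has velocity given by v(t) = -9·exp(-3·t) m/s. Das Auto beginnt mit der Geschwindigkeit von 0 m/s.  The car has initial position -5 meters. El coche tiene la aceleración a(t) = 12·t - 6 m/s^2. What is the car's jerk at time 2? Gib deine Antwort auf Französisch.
Nous devons dériver notre équation de l'accélération a(t) = 12·t - 6 1 fois. En dérivant l'accélération, nous obtenons le jerk: j(t) = 12. Nous avons le jerk j(t) = 12. En substituant t = 2: j(2) = 12.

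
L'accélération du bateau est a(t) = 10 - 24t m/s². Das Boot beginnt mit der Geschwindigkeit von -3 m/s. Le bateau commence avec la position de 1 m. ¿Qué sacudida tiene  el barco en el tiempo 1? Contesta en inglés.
To solve this, we need to take 1 derivative of our acceleration equation a(t) = 10 - 24·t. Differentiating acceleration, we get jerk: j(t) = -24. We have jerk j(t) = -24. Substituting t = 1: j(1) = -24.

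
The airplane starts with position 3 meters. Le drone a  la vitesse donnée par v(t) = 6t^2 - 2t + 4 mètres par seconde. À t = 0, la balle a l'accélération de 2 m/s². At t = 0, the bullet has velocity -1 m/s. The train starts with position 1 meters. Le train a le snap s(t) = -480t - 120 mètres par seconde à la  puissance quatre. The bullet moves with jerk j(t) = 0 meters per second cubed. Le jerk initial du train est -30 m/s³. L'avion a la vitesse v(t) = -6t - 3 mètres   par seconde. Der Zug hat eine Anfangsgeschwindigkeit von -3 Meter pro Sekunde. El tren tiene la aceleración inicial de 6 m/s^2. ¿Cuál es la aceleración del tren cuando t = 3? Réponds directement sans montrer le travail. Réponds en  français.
À t = 3, a = -2784.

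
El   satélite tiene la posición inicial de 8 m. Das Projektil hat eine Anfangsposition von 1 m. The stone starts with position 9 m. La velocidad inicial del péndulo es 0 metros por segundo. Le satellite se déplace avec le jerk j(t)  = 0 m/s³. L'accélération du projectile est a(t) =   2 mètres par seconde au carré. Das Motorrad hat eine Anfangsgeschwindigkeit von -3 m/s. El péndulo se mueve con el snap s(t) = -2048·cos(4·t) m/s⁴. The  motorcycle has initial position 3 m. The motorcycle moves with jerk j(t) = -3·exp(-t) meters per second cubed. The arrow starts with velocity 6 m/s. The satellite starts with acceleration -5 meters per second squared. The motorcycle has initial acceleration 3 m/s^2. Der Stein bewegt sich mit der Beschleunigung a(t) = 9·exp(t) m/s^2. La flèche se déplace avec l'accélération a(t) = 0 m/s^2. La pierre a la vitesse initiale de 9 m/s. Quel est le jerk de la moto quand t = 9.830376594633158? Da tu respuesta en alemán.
Wir haben den Ruck j(t) = -3·exp(-t). Durch Einsetzen von t = 9.830376594633158: j(9.830376594633158) = -0.000161377485651225.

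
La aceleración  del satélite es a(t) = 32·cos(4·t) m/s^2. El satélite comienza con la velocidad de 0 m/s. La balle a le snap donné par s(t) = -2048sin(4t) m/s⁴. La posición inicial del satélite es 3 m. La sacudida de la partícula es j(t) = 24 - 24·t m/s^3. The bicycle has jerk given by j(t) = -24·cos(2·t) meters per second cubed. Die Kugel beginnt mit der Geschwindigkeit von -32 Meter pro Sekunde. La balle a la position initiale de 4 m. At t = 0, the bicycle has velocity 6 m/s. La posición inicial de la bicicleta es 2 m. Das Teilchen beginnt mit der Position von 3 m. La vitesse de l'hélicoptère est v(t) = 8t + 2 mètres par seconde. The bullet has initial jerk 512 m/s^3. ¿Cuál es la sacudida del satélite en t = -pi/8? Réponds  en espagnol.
Partiendo de la aceleración a(t) = 32·cos(4·t), tomamos 1 derivada. La derivada de la aceleración da la sacudida: j(t) = -128·sin(4·t). Usando j(t) = -128·sin(4·t) y sustituyendo t = -pi/8, encontramos j = 128.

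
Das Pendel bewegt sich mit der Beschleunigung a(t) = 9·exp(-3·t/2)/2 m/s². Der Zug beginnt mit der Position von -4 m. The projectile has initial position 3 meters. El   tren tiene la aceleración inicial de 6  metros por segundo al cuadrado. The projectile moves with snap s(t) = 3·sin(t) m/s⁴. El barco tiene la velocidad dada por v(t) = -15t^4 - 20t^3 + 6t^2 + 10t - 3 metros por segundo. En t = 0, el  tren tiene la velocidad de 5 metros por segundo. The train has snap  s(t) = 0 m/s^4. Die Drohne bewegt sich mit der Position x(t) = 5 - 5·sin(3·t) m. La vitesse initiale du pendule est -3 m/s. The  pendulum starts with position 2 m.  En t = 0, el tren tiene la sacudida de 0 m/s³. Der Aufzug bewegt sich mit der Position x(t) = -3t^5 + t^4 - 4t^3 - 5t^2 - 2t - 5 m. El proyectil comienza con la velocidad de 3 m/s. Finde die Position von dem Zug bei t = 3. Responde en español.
Necesitamos integrar nuestra ecuación del snap s(t) = 0 4 veces. La antiderivada del snap es la sacudida. Usando j(0) = 0, obtenemos j(t) = 0. La integral de la sacudida, con a(0) = 6, da la aceleración: a(t) = 6. La antiderivada de la aceleración es la velocidad. Usando v(0) = 5, obtenemos v(t) = 6·t + 5. Integrando la velocidad y usando la condición inicial x(0) = -4, obtenemos x(t) = 3·t^2 + 5·t - 4. Tenemos la posición x(t) = 3·t^2 + 5·t - 4. Sustituyendo t = 3: x(3) = 38.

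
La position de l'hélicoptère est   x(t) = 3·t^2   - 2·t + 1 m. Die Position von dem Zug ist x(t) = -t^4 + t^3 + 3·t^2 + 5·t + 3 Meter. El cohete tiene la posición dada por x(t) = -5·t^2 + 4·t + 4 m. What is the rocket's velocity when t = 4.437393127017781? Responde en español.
Partiendo de la posición x(t) = -5·t^2 + 4·t + 4, tomamos 1 derivada. La derivada de la posición da la velocidad: v(t) = 4 - 10·t. De la ecuación de la velocidad v(t) = 4 - 10·t, sustituimos t = 4.437393127017781 para obtener v = -40.3739312701778.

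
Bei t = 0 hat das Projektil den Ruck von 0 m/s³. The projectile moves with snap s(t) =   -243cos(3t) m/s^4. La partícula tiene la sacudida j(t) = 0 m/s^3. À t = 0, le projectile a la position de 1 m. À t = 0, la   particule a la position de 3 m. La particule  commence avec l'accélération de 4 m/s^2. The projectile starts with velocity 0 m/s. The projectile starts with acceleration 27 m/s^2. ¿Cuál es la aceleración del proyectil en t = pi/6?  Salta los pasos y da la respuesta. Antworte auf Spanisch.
a(pi/6) = 0.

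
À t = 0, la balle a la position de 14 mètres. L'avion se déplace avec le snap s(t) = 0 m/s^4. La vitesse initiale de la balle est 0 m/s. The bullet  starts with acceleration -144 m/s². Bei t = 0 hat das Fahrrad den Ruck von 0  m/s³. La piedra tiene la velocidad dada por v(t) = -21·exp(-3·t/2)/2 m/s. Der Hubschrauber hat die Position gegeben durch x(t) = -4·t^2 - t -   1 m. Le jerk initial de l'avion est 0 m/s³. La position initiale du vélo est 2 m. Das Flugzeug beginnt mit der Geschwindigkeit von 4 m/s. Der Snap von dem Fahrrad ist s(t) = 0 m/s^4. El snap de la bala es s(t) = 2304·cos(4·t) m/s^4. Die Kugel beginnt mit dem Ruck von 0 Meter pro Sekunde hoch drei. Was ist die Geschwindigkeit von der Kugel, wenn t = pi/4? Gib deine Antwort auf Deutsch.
Wir müssen unsere Gleichung für den Snap s(t) = 2304·cos(4·t) 3-mal integrieren. Mit ∫s(t)dt und Anwendung von j(0) = 0, finden wir j(t) = 576·sin(4·t). Mit ∫j(t)dt und Anwendung von a(0) = -144, finden wir a(t) = -144·cos(4·t). Die Stammfunktion von der Beschleunigung, mit v(0) = 0, ergibt die Geschwindigkeit: v(t) = -36·sin(4·t). Mit v(t) = -36·sin(4·t) und Einsetzen von t = pi/4, finden wir v = 0.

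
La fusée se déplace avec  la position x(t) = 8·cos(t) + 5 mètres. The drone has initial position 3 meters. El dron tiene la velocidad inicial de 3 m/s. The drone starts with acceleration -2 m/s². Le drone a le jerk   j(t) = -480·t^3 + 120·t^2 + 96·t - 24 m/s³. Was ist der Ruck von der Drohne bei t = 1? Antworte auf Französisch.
De l'équation du jerk j(t) = -480·t^3 + 120·t^2 + 96·t - 24, nous substituons t = 1 pour obtenir j = -288.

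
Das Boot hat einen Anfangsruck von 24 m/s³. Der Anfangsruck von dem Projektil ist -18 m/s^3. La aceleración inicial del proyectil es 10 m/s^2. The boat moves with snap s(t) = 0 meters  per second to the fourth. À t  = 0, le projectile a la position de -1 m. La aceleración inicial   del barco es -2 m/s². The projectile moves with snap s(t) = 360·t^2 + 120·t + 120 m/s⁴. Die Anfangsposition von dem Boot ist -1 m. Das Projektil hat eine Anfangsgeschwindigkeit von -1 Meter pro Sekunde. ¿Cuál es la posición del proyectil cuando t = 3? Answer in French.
Nous devons trouver la primitive de notre équation du snap s(t) = 360·t^2 + 120·t + 120 4 fois. La primitive du snap, avec j(0) = -18, donne le jerk: j(t) = 120·t^3 + 60·t^2 + 120·t - 18. L'intégrale du jerk est l'accélération. En utilisant a(0) = 10, nous obtenons a(t) = 30·t^4 + 20·t^3 + 60·t^2 - 18·t + 10. L'intégrale de l'accélération est la vitesse. En utilisant v(0) = -1, nous obtenons v(t) = 6·t^5 + 5·t^4 + 20·t^3 - 9·t^2 + 10·t - 1. La primitive de la vitesse, avec x(0) = -1, donne la position: x(t) = t^6 + t^5 + 5·t^4 - 3·t^3 + 5·t^2 - t - 1. Nous avons la position x(t) = t^6 + t^5 + 5·t^4 - 3·t^3 + 5·t^2 - t - 1. En substituant t = 3: x(3) = 1337.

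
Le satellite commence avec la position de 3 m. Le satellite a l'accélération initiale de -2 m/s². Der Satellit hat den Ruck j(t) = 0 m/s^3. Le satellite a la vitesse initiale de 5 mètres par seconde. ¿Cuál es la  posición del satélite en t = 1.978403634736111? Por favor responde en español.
Para resolver esto, necesitamos tomar 3 antiderivadas de nuestra ecuación de la sacudida j(t) = 0. Tomando ∫j(t)dt y aplicando a(0) = -2, encontramos a(t) = -2. La antiderivada de la aceleración es la velocidad. Usando v(0) = 5, obtenemos v(t) = 5 - 2·t. La integral de la velocidad es la posición. Usando x(0) = 3, obtenemos x(t) = -t^2 + 5·t + 3. De la ecuación de la posición x(t) = -t^2 + 5·t + 3, sustituimos t = 1.978403634736111 para obtener x = 8.97793723174350.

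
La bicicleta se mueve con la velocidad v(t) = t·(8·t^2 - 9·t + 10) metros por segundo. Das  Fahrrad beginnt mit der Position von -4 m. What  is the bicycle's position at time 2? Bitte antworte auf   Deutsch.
Wir müssen unsere Gleichung für die Geschwindigkeit v(t) = t·(8·t^2 - 9·t + 10) 1-mal integrieren. Mit ∫v(t)dt und Anwendung von x(0) = -4, finden wir x(t) = 2·t^4 - 3·t^3 + 5·t^2 - 4. Mit x(t) = 2·t^4 - 3·t^3 + 5·t^2 - 4 und Einsetzen von t = 2, finden wir x = 24.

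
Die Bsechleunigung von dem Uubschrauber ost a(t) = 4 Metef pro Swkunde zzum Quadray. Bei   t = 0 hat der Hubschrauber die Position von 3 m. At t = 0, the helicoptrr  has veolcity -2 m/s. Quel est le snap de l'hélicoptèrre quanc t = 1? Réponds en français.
En partant de l'accélération a(t) = 4, nous prenons 2 dérivées. En prenant d/dt de a(t), nous trouvons j(t) = 0. En prenant d/dt de j(t), nous trouvons s(t) = 0. En utilisant s(t) = 0 et en substituant t = 1, nous trouvons s = 0.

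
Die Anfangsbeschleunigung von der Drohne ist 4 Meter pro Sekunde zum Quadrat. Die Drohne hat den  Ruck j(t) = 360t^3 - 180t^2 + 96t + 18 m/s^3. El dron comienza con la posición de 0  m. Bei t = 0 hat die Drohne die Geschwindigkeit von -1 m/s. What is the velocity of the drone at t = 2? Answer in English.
We must find the integral of our jerk equation j(t) = 360·t^3 - 180·t^2 + 96·t + 18 2 times. Taking ∫j(t)dt and applying a(0) = 4, we find a(t) = 90·t^4 - 60·t^3 + 48·t^2 + 18·t + 4. Finding the integral of a(t) and using v(0) = -1: v(t) = 18·t^5 - 15·t^4 + 16·t^3 + 9·t^2 + 4·t - 1. Using v(t) = 18·t^5 - 15·t^4 + 16·t^3 + 9·t^2 + 4·t - 1 and substituting t = 2, we find v = 507.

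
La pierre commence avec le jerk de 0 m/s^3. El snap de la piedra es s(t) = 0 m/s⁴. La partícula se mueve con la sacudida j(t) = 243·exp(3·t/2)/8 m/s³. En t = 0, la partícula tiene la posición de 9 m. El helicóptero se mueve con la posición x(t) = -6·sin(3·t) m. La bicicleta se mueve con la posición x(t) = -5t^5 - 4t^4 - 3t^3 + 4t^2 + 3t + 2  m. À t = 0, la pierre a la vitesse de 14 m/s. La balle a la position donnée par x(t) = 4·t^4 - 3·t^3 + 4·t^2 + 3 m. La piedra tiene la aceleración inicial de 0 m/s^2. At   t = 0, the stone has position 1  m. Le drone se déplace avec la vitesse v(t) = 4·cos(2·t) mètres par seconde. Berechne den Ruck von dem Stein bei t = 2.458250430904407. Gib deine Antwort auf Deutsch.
Wir müssen unsere Gleichung für den Snap s(t) = 0 1-mal integrieren. Das Integral von dem Snap ist der Ruck. Mit j(0) = 0 erhalten wir j(t) = 0. Mit j(t) = 0 und Einsetzen von t = 2.458250430904407, finden wir j = 0.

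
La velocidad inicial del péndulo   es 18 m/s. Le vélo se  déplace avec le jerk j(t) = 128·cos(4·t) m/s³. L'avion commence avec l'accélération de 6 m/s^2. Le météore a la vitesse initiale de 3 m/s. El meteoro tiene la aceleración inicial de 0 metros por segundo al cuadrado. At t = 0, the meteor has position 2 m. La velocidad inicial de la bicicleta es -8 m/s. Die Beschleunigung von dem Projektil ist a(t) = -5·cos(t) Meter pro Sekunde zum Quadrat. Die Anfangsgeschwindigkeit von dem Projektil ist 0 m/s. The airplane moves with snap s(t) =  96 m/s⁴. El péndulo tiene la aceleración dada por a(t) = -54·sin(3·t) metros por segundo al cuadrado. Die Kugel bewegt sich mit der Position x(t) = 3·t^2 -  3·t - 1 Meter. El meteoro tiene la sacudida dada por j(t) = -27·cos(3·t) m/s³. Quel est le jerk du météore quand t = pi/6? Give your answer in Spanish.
Tenemos la sacudida j(t) = -27·cos(3·t). Sustituyendo t = pi/6: j(pi/6) = 0.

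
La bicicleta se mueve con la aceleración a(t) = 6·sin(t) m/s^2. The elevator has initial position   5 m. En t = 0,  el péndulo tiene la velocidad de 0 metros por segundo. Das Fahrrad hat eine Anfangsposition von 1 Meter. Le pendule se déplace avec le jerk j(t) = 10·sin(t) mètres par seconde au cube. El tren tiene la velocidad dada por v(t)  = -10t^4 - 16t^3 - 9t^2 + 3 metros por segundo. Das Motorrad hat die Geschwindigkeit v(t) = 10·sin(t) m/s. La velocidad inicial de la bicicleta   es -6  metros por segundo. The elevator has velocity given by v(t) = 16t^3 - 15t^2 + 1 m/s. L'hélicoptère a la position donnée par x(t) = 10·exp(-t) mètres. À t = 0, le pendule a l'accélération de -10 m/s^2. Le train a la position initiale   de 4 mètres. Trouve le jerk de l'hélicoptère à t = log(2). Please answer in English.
To solve this, we need to take 3 derivatives of our position equation x(t) = 10·exp(-t). The derivative of position gives velocity: v(t) = -10·exp(-t). Differentiating velocity, we get acceleration: a(t) = 10·exp(-t). Taking d/dt of a(t), we find j(t) = -10·exp(-t). We have jerk j(t) = -10·exp(-t). Substituting t = log(2): j(log(2)) = -5.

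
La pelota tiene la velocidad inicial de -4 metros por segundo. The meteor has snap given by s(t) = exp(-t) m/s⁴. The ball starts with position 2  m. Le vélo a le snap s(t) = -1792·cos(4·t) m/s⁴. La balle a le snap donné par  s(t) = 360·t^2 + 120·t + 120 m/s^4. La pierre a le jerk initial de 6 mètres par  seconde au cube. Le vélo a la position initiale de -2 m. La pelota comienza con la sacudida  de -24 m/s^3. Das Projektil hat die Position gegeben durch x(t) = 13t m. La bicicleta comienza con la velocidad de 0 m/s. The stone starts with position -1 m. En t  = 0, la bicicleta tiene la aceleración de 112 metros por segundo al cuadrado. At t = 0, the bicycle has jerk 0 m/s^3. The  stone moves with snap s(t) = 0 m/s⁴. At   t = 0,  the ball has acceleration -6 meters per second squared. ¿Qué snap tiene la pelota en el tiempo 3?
Tenemos el snap s(t) = 360·t^2 + 120·t + 120. Sustituyendo t = 3: s(3) = 3720.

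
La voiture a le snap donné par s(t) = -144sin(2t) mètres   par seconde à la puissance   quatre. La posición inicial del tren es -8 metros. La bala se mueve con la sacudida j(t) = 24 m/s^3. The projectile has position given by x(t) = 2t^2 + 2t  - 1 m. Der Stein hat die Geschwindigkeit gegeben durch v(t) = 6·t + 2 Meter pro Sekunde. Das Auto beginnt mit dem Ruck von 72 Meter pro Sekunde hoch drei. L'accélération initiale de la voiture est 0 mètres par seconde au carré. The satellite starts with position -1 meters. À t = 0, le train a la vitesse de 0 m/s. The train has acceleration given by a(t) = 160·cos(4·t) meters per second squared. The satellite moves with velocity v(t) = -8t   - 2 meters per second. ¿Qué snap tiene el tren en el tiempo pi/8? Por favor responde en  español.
Partiendo de la aceleración a(t) = 160·cos(4·t), tomamos 2 derivadas. La derivada de la aceleración da la sacudida: j(t) = -640·sin(4·t). Derivando la sacudida, obtenemos el snap: s(t) = -2560·cos(4·t). Usando s(t) = -2560·cos(4·t) y sustituyendo t = pi/8, encontramos s = 0.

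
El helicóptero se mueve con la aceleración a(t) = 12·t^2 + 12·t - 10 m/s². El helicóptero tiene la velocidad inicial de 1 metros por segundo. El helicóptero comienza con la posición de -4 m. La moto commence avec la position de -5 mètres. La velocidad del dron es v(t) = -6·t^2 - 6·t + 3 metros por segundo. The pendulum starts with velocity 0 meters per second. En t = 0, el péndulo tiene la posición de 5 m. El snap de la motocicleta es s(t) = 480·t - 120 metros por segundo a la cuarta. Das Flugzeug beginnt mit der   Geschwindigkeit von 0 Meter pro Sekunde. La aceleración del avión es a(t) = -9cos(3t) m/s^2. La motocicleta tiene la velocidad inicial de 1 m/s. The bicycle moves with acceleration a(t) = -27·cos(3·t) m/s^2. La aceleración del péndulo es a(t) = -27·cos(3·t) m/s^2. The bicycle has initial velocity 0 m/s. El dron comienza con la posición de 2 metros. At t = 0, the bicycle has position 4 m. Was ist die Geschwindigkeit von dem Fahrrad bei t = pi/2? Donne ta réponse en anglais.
Starting from acceleration a(t) = -27·cos(3·t), we take 1 antiderivative. The antiderivative of acceleration, with v(0) = 0, gives velocity: v(t) = -9·sin(3·t). Using v(t) = -9·sin(3·t) and substituting t = pi/2, we find v = 9.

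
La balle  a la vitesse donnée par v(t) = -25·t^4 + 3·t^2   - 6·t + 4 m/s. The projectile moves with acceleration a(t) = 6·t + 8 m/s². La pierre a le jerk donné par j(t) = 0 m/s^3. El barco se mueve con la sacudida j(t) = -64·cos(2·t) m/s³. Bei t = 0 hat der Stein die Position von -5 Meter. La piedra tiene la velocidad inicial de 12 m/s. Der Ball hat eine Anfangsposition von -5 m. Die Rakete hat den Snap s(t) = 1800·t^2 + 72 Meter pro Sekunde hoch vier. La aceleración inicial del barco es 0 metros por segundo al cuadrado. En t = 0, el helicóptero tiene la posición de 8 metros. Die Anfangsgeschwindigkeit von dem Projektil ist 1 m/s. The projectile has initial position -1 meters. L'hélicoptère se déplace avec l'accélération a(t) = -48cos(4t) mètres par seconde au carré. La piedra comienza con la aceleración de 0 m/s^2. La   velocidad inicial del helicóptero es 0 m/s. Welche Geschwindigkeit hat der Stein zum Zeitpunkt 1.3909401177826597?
Wir müssen unsere Gleichung für den Ruck j(t) = 0 2-mal integrieren. Mit ∫j(t)dt und Anwendung von a(0) = 0, finden wir a(t) = 0. Die Stammfunktion von der Beschleunigung, mit v(0) = 12, ergibt die Geschwindigkeit: v(t) = 12. Wir haben die Geschwindigkeit v(t) = 12. Durch Einsetzen von t = 1.3909401177826597: v(1.3909401177826597) = 12.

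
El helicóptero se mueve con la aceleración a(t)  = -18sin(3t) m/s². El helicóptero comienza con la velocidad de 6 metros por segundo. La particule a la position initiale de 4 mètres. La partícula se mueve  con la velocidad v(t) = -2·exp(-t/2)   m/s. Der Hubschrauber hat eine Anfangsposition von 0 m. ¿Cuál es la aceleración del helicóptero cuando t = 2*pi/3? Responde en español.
De la ecuación de la aceleración a(t) = -18·sin(3·t), sustituimos t = 2*pi/3 para obtener a = 0.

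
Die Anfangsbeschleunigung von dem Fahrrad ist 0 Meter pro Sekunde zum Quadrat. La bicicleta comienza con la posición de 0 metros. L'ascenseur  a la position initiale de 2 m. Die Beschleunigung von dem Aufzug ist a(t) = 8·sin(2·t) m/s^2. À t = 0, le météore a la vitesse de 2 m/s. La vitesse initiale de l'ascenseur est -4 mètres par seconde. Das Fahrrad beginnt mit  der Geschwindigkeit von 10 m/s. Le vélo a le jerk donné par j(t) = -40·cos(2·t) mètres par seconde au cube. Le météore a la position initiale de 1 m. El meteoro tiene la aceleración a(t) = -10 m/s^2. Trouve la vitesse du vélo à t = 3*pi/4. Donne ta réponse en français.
En partant du jerk j(t) = -40·cos(2·t), nous prenons 2 intégrales. En prenant ∫j(t)dt et en appliquant a(0) = 0, nous trouvons a(t) = -20·sin(2·t). En intégrant l'accélération et en utilisant la condition initiale v(0) = 10, nous obtenons v(t) = 10·cos(2·t). Nous avons la vitesse v(t) = 10·cos(2·t). En substituant t = 3*pi/4: v(3*pi/4) = 0.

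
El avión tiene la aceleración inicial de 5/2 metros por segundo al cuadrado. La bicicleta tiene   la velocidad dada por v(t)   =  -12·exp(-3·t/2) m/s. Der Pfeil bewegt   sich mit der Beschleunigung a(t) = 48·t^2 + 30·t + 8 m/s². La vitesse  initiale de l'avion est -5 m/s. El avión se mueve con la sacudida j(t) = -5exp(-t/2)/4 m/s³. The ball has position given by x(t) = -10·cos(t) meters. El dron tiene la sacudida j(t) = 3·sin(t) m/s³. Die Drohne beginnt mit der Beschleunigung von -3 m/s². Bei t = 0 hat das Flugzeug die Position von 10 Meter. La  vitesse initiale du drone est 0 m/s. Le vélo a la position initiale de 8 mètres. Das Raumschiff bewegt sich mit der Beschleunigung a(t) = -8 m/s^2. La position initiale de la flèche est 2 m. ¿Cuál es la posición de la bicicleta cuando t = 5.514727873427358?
Necesitamos integrar nuestra ecuación de la velocidad v(t) = -12·exp(-3·t/2) 1 vez. La integral de la velocidad es la posición. Usando x(0) = 8, obtenemos x(t) = 8·exp(-3·t/2). De la ecuación de la posición x(t) = 8·exp(-3·t/2), sustituimos t = 5.514727873427358 para obtener x = 0.00204440135463818.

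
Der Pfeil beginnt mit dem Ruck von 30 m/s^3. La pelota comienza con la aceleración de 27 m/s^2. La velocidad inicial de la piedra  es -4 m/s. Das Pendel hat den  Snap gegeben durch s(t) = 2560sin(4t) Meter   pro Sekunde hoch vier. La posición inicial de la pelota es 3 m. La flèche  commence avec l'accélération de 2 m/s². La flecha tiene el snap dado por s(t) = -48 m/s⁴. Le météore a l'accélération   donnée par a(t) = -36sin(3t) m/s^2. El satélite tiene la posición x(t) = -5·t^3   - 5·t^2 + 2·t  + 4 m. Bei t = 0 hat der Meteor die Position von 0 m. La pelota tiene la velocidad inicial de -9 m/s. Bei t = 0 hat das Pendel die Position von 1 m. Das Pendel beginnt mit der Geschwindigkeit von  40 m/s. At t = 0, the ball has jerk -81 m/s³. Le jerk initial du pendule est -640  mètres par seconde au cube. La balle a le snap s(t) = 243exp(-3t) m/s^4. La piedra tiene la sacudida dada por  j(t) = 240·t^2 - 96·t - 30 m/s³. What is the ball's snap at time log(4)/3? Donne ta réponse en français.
De l'équation du snap s(t) = 243·exp(-3·t), nous substituons t = log(4)/3 pour obtenir s = 243/4.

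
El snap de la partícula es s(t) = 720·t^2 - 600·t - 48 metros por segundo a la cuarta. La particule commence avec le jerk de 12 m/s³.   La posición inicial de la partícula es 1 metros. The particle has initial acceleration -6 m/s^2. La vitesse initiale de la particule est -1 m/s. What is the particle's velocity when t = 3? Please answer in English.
We must find the antiderivative of our snap equation s(t) = 720·t^2 - 600·t - 48 3 times. The antiderivative of snap is jerk. Using j(0) = 12, we get j(t) = 240·t^3 - 300·t^2 - 48·t + 12. The integral of jerk is acceleration. Using a(0) = -6, we get a(t) = 60·t^4 - 100·t^3 - 24·t^2 + 12·t - 6. The integral of acceleration is velocity. Using v(0) = -1, we get v(t) = 12·t^5 - 25·t^4 - 8·t^3 + 6·t^2 - 6·t - 1. From the given velocity equation v(t) = 12·t^5 - 25·t^4 - 8·t^3 + 6·t^2 - 6·t - 1, we substitute t = 3 to get v = 710.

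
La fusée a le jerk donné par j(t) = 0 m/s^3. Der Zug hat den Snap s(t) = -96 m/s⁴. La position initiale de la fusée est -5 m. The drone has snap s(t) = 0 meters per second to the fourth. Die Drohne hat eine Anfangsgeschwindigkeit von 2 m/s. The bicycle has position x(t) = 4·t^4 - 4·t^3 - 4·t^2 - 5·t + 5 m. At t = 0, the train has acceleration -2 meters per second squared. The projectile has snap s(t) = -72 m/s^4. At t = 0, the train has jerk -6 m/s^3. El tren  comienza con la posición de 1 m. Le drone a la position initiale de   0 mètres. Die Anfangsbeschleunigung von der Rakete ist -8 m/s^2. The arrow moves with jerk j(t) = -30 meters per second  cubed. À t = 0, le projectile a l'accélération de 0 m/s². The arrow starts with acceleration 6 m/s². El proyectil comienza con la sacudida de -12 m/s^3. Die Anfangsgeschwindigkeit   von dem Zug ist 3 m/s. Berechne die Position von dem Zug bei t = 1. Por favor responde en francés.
Nous devons trouver la primitive de notre équation du snap s(t) = -96 4 fois. En prenant ∫s(t)dt et en appliquant j(0) = -6, nous trouvons j(t) = -96·t - 6. La primitive du jerk est l'accélération. En utilisant a(0) = -2, nous obtenons a(t) = -48·t^2 - 6·t - 2. En prenant ∫a(t)dt et en appliquant v(0) = 3, nous trouvons v(t) = -16·t^3 - 3·t^2 - 2·t + 3. La primitive de la vitesse est la position. En utilisant x(0) = 1, nous obtenons x(t) = -4·t^4 - t^3 - t^2 + 3·t + 1. Nous avons la position x(t) = -4·t^4 - t^3 - t^2 + 3·t + 1. En substituant t = 1: x(1) = -2.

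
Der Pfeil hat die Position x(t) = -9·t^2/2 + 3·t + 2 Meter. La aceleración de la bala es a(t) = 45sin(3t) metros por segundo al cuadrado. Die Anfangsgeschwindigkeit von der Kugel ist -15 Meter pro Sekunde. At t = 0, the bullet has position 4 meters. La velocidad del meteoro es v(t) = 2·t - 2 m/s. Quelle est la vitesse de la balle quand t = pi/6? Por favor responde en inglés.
We need to integrate our acceleration equation a(t) = 45·sin(3·t) 1 time. Finding the integral of a(t) and using v(0) = -15: v(t) = -15·cos(3·t). From the given velocity equation v(t) = -15·cos(3·t), we substitute t = pi/6 to get v = 0.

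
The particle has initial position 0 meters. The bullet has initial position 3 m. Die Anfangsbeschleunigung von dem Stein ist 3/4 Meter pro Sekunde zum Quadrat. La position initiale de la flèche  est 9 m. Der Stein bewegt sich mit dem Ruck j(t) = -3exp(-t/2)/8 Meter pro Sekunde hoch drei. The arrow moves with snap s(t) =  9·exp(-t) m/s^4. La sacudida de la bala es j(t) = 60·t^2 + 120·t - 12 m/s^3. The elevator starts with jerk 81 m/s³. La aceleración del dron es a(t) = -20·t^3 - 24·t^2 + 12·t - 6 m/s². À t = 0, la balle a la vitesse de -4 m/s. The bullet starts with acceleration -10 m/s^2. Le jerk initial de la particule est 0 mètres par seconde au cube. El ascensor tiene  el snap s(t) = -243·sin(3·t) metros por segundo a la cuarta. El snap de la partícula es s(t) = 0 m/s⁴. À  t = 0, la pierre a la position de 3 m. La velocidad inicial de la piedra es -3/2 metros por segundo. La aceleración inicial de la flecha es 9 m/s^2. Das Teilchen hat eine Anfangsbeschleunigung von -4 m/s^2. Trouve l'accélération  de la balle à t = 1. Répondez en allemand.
Wir müssen das Integral unserer Gleichung für den Ruck j(t) = 60·t^2 + 120·t - 12 1-mal finden. Die Stammfunktion von dem Ruck, mit a(0) = -10, ergibt die Beschleunigung: a(t) = 20·t^3 + 60·t^2 - 12·t - 10. Wir haben die Beschleunigung a(t) = 20·t^3 + 60·t^2 - 12·t - 10. Durch Einsetzen von t = 1: a(1) = 58.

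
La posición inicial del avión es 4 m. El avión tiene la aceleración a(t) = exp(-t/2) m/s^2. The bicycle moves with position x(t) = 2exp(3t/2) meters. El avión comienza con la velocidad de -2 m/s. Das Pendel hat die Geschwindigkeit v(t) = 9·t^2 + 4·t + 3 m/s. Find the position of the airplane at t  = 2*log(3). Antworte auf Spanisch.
Debemos encontrar la antiderivada de nuestra ecuación de la aceleración a(t) = exp(-t/2) 2 veces. Tomando ∫a(t)dt y aplicando v(0) = -2, encontramos v(t) = -2·exp(-t/2). La integral de la velocidad es la posición. Usando x(0) = 4, obtenemos x(t) = 4·exp(-t/2). Usando x(t) = 4·exp(-t/2) y sustituyendo t = 2*log(3), encontramos x = 4/3.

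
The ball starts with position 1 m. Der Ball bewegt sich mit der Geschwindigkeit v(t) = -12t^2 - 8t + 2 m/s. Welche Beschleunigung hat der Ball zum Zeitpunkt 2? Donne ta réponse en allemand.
Ausgehend von der Geschwindigkeit v(t) = -12·t^2 - 8·t + 2, nehmen wir 1 Ableitung. Die Ableitung von der Geschwindigkeit ergibt die Beschleunigung: a(t) = -24·t - 8. Wir haben die Beschleunigung a(t) = -24·t - 8. Durch Einsetzen von t = 2: a(2) = -56.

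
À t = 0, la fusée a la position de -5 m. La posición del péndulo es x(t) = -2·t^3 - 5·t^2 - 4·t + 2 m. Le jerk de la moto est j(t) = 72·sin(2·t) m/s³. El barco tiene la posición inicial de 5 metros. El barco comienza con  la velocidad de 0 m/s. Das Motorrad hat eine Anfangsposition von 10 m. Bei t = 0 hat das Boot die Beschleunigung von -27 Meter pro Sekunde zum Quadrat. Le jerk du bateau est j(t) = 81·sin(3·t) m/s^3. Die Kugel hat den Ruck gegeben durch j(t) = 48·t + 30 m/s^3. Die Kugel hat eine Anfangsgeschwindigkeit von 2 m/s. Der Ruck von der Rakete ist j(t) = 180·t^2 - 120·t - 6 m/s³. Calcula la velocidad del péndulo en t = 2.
Para resolver esto, necesitamos tomar 1 derivada de nuestra ecuación de la posición x(t) = -2·t^3 - 5·t^2 - 4·t + 2. Derivando la posición, obtenemos la velocidad: v(t) = -6·t^2 - 10·t - 4. Usando v(t) = -6·t^2 - 10·t - 4 y sustituyendo t = 2, encontramos v = -48.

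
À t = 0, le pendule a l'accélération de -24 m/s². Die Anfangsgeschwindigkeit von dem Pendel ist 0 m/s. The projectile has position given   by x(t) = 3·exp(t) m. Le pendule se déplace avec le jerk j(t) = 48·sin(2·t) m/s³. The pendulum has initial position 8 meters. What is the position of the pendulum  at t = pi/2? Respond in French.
Nous devons intégrer notre équation du jerk j(t) = 48·sin(2·t) 3 fois. La primitive du jerk est l'accélération. En utilisant a(0) = -24, nous obtenons a(t) = -24·cos(2·t). En prenant ∫a(t)dt et en appliquant v(0) = 0, nous trouvons v(t) = -12·sin(2·t). La primitive de la vitesse, avec x(0) = 8, donne la position: x(t) = 6·cos(2·t) + 2. En utilisant x(t) = 6·cos(2·t) + 2 et en substituant t = pi/2, nous trouvons x = -4.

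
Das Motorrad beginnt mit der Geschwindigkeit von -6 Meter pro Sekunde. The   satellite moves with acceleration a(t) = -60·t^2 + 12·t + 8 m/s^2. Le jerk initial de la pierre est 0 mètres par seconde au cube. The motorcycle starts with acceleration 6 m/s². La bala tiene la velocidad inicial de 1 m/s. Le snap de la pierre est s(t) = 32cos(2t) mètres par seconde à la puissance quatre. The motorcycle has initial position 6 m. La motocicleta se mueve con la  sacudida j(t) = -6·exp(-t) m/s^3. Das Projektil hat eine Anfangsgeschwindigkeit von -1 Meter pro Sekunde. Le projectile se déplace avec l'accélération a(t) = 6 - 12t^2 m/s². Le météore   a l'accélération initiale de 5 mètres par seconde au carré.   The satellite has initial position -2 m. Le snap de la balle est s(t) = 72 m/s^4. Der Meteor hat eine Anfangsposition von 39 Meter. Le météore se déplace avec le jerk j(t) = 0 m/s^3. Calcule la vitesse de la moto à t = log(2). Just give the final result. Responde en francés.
À t = log(2), v = -3.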